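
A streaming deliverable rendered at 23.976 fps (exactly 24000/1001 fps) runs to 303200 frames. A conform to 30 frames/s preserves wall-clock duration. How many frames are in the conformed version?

Target frames = source frames × (target rate / source rate) = 303200 × (30)/(24000/1001) = 303200 × 1001/800 = 379379.

379379 frames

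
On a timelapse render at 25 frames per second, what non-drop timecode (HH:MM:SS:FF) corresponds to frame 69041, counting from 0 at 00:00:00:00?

00:46:01:16

69041 ÷ 25 = 2761 full seconds, remainder 16 frames.
2761 s = 0 h 46 min 1 s.
Timecode: 00:46:01:16.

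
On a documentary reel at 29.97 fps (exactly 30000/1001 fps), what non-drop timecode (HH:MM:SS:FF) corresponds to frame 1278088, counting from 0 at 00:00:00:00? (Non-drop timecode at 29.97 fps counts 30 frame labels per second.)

1278088 ÷ 30 = 42602 full seconds, remainder 28 frames.
42602 s = 11 h 50 min 2 s.
Timecode: 11:50:02:28.

11:50:02:28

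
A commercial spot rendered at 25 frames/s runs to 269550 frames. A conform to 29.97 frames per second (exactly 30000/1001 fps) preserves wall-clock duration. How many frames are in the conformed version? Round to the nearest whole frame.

Frames at target rate = 269550 × (30000/1001) / (25) = 323460000/1001 ≈ 323136.863.
Nearest whole frame: 323137.

323137 frames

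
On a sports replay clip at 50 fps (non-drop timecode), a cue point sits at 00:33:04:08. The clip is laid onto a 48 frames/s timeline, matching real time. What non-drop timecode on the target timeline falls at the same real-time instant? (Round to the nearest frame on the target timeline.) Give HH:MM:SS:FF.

Source frame index: (0×3600 + 33×60 + 4) × 50 + 8 = 99208.
Real time: 99208 / (50) = 49604/25 s.
Target frame: (49604/25) × (48) = 2380992/25 ≈ 95239.680 → 95240.
At 48 labels/s: frame 95240 → 00:33:04:08.

00:33:04:08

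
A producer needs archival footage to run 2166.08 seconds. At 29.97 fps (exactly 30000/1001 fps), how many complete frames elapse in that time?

64917 frames

Frames = 2166.08 × 30000/1001 = 9283200/143 ≈ 64917.4825.
Complete frames: 64917.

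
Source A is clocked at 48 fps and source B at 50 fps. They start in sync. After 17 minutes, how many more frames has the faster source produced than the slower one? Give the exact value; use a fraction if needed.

2040 frames

17 min = 1020 s.
A emits 48 × 1020 = 48960 frames; B emits 50 × 1020 = 51000.
Difference = 2040 frames; B is ahead of A.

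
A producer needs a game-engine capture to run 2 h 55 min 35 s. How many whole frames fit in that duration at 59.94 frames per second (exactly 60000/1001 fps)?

631468 frames

2 h 55 min 35 s = 10535 s.
Frames = 10535 × 60000/1001 = 90300000/143 ≈ 631468.5315.
Complete frames: 631468.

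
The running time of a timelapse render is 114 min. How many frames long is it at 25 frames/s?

114 min = 6840 s.
Frames = 6840 × 25 = 171000.

171000 frames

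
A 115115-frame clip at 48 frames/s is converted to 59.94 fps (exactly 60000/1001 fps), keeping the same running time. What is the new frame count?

Target frames = source frames × (target rate / source rate) = 115115 × (60000/1001)/(48) = 115115 × 1250/1001 = 143750.

143750 frames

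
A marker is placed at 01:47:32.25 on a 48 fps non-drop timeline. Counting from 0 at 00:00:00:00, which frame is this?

Total seconds to the label: (1 × 3600 + 47 × 60 + 32) = 6452.
Frame index = 6452 × 48 + 25 = 309721.

frame 309721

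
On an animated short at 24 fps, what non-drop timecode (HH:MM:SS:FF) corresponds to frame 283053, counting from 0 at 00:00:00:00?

283053 ÷ 24 = 11793 full seconds, remainder 21 frames.
11793 s = 3 h 16 min 33 s.
Timecode: 03:16:33:21.

03:16:33:21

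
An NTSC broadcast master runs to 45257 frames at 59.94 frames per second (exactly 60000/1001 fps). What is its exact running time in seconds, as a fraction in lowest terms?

Running time = 45257 ÷ (60000/1001) = 45257 × 1001/60000 = 45302257/60000 s.

45302257/60000 seconds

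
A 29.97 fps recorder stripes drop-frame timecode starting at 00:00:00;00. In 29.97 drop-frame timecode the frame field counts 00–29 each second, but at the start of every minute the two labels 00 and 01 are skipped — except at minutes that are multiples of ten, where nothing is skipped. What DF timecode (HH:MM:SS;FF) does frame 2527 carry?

Ten DF minutes hold 17982 frames, so frame 2527 lies in block 0 (frames 0–17981) with 2527 frames into that block.
The block's first minute is 1800 frames and the rest 1798 each; 2527 frames reaches minute 1, so 0 × 18 + 1 × 2 = 2 labels have been skipped so far.
Adding those back, label number 2527 + 2 = 2529 at 30 labels/s is 84 s + 9 f = 0 h 1 min 24 s frame 9, i.e. 00:01:24;09.

00:01:24;09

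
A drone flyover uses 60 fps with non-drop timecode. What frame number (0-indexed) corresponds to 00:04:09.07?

frame 14947

Total seconds to the label: (0 × 3600 + 4 × 60 + 9) = 249.
Frame index = 249 × 60 + 7 = 14947.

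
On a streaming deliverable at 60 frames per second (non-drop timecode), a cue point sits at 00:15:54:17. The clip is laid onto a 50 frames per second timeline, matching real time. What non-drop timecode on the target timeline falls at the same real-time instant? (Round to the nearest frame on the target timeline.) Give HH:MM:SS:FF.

00:15:54:14

Source frame index: (0×3600 + 15×60 + 54) × 60 + 17 = 57257.
Real time: 57257 / (60) = 57257/60 s.
Target frame: (57257/60) × (50) = 286285/6 ≈ 47714.167 → 47714.
At 50 labels/s: frame 47714 → 00:15:54:14.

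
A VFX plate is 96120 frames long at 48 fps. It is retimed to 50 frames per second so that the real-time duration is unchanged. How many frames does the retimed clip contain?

Target frames = source frames × (target rate / source rate) = 96120 × (50)/(48) = 96120 × 25/24 = 100125.

100125 frames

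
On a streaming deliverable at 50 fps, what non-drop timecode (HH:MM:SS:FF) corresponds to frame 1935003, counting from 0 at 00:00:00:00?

10:45:00:03

1935003 ÷ 50 = 38700 full seconds, remainder 3 frames.
38700 s = 10 h 45 min 0 s.
Timecode: 10:45:00:03.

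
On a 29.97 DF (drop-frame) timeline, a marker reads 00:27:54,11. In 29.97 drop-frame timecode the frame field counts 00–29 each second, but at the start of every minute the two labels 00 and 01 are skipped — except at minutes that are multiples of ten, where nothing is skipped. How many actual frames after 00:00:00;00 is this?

50181

As if non-drop at 30 labels/s: (0 × 3600 + 27 × 60 + 54) × 30 + 11 = 50231.
Minute boundaries passed: 27; those not divisible by 10: 27 − 2 = 25; dropped labels = 2 × 25 = 50.
Actual frame index = 50231 − 50 = 50181.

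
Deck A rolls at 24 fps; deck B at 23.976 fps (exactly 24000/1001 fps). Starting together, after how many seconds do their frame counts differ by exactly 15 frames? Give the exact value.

The gap grows by |24000/1001 − 24| = 24/1001 frames per second.
Time for a 15-frame gap: 15 ÷ (24/1001) = 625.625 s.

625.625 seconds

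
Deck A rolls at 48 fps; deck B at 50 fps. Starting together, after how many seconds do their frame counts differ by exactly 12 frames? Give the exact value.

The gap grows by |50 − 48| = 2 frames per second.
Time for a 12-frame gap: 12 ÷ (2) = 6 s.

6 seconds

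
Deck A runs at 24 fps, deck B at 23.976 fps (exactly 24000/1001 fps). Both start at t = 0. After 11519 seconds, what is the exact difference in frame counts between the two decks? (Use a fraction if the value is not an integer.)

A emits 24 × 11519 = 276456 frames; B emits 24000/1001 × 11519 = 276456000/1001.
Difference = 276456/1001 frames (≈ 276.1798); B is behind A.

276456/1001 frames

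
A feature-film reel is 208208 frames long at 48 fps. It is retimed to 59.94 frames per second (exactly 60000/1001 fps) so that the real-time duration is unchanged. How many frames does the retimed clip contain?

260000 frames

Target frames = source frames × (target rate / source rate) = 208208 × (60000/1001)/(48) = 208208 × 1250/1001 = 260000.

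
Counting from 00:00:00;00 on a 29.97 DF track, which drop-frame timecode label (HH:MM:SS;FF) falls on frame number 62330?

00:34:39;22

Ten DF minutes hold 17982 frames, so frame 62330 lies in block 3 (frames 53946–71927) with 8384 frames into that block.
The block's first minute is 1800 frames and the rest 1798 each; 8384 frames reaches minute 4, so 3 × 18 + 4 × 2 = 62 labels have been skipped so far.
Adding those back, label number 62330 + 62 = 62392 at 30 labels/s is 2079 s + 22 f = 0 h 34 min 39 s frame 22, i.e. 00:34:39;22.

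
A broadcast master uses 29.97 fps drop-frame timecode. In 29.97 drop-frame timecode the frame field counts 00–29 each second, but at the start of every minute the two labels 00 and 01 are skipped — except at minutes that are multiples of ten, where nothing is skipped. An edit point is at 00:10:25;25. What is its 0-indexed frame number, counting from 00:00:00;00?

18757

Complete 10-minute blocks: 1, each 17982 frames → 17982.
Remaining 0 whole minutes in the current block: 0 frames.
Within the current minute: 25 × 30 + 25 = 775. Total = 17982 + 0 + 775 = 18757.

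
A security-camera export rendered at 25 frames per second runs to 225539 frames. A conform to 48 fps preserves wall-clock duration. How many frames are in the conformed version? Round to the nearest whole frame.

433035 frames

Frames at target rate = 225539 × (48) / (25) = 10825872/25 ≈ 433034.880.
Nearest whole frame: 433035.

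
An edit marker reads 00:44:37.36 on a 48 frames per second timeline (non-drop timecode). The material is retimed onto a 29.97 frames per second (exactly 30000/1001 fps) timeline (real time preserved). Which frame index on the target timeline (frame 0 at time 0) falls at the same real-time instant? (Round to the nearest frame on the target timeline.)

Source frame index: (0×3600 + 44×60 + 37) × 48 + 36 = 128532.
Real time: 128532 / (48) = 10711/4 s.
Target frame: (10711/4) × (30000/1001) = 80332500/1001 ≈ 80252.248 → 80252.

frame 80252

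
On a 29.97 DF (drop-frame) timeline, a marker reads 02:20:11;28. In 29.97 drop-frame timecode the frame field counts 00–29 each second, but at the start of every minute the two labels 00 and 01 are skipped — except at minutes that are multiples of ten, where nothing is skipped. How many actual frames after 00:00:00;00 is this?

As if non-drop at 30 labels/s: (2 × 3600 + 20 × 60 + 11) × 30 + 28 = 252358.
Minute boundaries passed: 140; those not divisible by 10: 140 − 14 = 126; dropped labels = 2 × 126 = 252.
Actual frame index = 252358 − 252 = 252106.

252106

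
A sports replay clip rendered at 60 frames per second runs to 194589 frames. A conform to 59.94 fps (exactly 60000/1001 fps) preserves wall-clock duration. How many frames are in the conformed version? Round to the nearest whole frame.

Frames at target rate = 194589 × (60000/1001) / (60) = 194589000/1001 ≈ 194394.605.
Nearest whole frame: 194395.

194395 frames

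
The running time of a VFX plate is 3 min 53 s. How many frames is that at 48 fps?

3 min 53 s = 233 s.
Frames = 233 × 48 = 11184.

11184 frames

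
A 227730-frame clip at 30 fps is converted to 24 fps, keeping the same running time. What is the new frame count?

Target frames = source frames × (target rate / source rate) = 227730 × (24)/(30) = 227730 × 4/5 = 182184.

182184 frames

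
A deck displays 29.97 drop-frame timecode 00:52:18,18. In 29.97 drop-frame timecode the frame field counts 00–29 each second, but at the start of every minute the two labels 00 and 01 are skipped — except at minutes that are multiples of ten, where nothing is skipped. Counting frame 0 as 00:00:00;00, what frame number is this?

94064

Complete 10-minute blocks: 5, each 17982 frames → 89910.
Remaining 2 whole minutes in the current block: 1800 + 1 × 1798 = 3598 frames.
Within the current minute: 18 × 30 + 18 − 2 = 556 (labels ;00/;01 skipped at this minute). Total = 89910 + 3598 + 556 = 94064.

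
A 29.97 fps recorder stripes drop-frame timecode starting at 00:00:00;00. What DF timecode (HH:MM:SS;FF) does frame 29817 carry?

00:16:34;27

Each 10-minute DF block holds 10 × 60 × 30 − 9 × 2 = 17982 frames. 29817 ÷ 17982 → 1 full block, remainder 11835.
Within the partial block the first minute is 1800 frames and each further minute 1798, so 6 further minute boundaries passed. Total skipped labels = 18 × 1 + 2 × 6 = 30.
Non-drop label index = 29817 + 30 = 29847; at 30 labels/s that is 00:16:34:27, i.e. DF 00:16:34;27.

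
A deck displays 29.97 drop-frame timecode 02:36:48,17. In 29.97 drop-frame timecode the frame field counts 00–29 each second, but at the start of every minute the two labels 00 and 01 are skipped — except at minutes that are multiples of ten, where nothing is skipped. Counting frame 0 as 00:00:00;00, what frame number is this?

281975

As if non-drop at 30 labels/s: (2 × 3600 + 36 × 60 + 48) × 30 + 17 = 282257.
Minute boundaries passed: 156; those not divisible by 10: 156 − 15 = 141; dropped labels = 2 × 141 = 282.
Actual frame index = 282257 − 282 = 281975.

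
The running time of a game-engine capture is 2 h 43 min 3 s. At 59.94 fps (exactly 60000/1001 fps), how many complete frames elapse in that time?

2 h 43 min 3 s = 9783 s.
Frames = 9783 × 60000/1001 = 586980000/1001 ≈ 586393.6064.
Complete frames: 586393.

586393 frames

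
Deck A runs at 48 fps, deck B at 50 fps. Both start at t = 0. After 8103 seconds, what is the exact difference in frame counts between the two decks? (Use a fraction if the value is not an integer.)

A emits 48 × 8103 = 388944 frames; B emits 50 × 8103 = 405150.
Difference = 16206 frames; B is ahead of A.

16206 frames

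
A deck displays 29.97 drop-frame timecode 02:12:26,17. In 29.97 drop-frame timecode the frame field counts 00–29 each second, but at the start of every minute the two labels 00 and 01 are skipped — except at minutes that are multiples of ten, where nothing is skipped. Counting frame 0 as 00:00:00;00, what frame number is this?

238159

As if non-drop at 30 labels/s: (2 × 3600 + 12 × 60 + 26) × 30 + 17 = 238397.
Minute boundaries passed: 132; those not divisible by 10: 132 − 13 = 119; dropped labels = 2 × 119 = 238.
Actual frame index = 238397 − 238 = 238159.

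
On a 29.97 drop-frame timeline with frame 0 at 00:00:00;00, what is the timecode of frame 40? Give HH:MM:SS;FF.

Ten DF minutes hold 17982 frames, so frame 40 lies in block 0 (frames 0–17981) with 40 frames into that block.
The block's first minute is 1800 frames and the rest 1798 each; 40 frames reaches minute 0, so 0 × 18 + 0 × 2 = 0 labels have been skipped so far.
Adding those back, label number 40 + 0 = 40 at 30 labels/s is 1 s + 10 f = 0 h 0 min 1 s frame 10, i.e. 00:00:01;10.

00:00:01;10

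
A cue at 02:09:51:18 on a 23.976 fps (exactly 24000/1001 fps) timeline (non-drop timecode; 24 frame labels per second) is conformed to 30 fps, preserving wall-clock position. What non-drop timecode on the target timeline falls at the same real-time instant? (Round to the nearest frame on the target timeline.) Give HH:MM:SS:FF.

Source frame index: (2×3600 + 9×60 + 51) × 24 + 18 = 187002.
Real time: 187002 / (24000/1001) = 31198167/4000 s.
Target frame: (31198167/4000) × (30) = 93594501/400 ≈ 233986.253 → 233986.
At 30 labels/s: frame 233986 → 02:09:59:16.

02:09:59:16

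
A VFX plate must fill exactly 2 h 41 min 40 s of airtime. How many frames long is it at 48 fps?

2 h 41 min 40 s = 9700 s.
Frames = 9700 × 48 = 465600.

465600 frames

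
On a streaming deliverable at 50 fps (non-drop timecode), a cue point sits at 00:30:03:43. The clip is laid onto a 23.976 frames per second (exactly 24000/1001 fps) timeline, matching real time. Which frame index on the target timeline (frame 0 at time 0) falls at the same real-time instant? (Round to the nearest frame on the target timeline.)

Source frame index: (0×3600 + 30×60 + 3) × 50 + 43 = 90193.
Real time: 90193 / (50) = 90193/50 s.
Target frame: (90193/50) × (24000/1001) = 43292640/1001 ≈ 43249.391 → 43249.

frame 43249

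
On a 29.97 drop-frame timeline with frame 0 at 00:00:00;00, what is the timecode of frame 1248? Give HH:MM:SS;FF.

00:00:41;18

Ten DF minutes hold 17982 frames, so frame 1248 lies in block 0 (frames 0–17981) with 1248 frames into that block.
The block's first minute is 1800 frames and the rest 1798 each; 1248 frames reaches minute 0, so 0 × 18 + 0 × 2 = 0 labels have been skipped so far.
Adding those back, label number 1248 + 0 = 1248 at 30 labels/s is 41 s + 18 f = 0 h 0 min 41 s frame 18, i.e. 00:00:41;18.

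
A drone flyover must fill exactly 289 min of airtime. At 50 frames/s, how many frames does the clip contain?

867000 frames

289 min = 17340 s.
Frames = 17340 × 50 = 867000.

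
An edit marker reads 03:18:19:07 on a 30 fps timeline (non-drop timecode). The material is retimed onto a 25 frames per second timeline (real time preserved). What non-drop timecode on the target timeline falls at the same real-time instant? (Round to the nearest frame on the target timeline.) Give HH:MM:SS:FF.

Source frame index: (3×3600 + 18×60 + 19) × 30 + 7 = 356977.
Real time: 356977 / (30) = 356977/30 s.
Target frame: (356977/30) × (25) = 1784885/6 ≈ 297480.833 → 297481.
At 25 labels/s: frame 297481 → 03:18:19:06.

03:18:19:06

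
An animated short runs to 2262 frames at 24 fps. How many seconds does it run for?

94.25 seconds

Running time = 2262 / (24) = 94.25 s.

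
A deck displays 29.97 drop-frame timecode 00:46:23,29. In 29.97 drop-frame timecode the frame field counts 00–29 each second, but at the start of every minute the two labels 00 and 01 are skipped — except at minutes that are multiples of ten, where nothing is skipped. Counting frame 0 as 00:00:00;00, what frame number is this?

83435

As if non-drop at 30 labels/s: (0 × 3600 + 46 × 60 + 23) × 30 + 29 = 83519.
Minute boundaries passed: 46; those not divisible by 10: 46 − 4 = 42; dropped labels = 2 × 42 = 84.
Actual frame index = 83519 − 84 = 83435.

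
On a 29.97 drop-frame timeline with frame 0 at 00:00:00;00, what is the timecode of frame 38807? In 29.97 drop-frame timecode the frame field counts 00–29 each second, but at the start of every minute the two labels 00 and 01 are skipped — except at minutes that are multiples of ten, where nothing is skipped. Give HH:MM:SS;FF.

00:21:34;25

Ten DF minutes hold 17982 frames, so frame 38807 lies in block 2 (frames 35964–53945) with 2843 frames into that block.
The block's first minute is 1800 frames and the rest 1798 each; 2843 frames reaches minute 1, so 2 × 18 + 1 × 2 = 38 labels have been skipped so far.
Adding those back, label number 38807 + 38 = 38845 at 30 labels/s is 1294 s + 25 f = 0 h 21 min 34 s frame 25, i.e. 00:21:34;25.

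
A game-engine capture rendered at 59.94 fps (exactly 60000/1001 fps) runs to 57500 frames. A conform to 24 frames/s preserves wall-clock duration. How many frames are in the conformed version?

Target frames = source frames × (target rate / source rate) = 57500 × (24)/(60000/1001) = 57500 × 1001/2500 = 23023.

23023 frames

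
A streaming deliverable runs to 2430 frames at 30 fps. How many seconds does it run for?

Running time = 2430 / (30) = 81 s.

81 seconds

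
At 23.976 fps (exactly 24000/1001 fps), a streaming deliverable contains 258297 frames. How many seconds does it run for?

Running time = 258297 / (24000/1001) = 10773.137375 s.

10773.137375 seconds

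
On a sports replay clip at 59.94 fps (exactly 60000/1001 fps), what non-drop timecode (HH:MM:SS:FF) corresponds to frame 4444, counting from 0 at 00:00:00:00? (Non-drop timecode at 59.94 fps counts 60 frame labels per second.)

4444 ÷ 60 = 74 full seconds, remainder 4 frames.
74 s = 0 h 1 min 14 s.
Timecode: 00:01:14:04.

00:01:14:04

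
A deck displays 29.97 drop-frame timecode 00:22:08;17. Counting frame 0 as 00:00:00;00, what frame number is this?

39817

As if non-drop at 30 labels/s: (0 × 3600 + 22 × 60 + 8) × 30 + 17 = 39857.
Minute boundaries passed: 22; those not divisible by 10: 22 − 2 = 20; dropped labels = 2 × 20 = 40.
Actual frame index = 39857 − 40 = 39817.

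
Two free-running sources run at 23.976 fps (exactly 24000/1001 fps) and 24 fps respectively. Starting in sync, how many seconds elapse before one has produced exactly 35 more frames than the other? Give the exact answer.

35035/24 seconds

The gap grows by |24 − 24000/1001| = 24/1001 frames per second.
Time for a 35-frame gap: 35 ÷ (24/1001) = 35035/24 s.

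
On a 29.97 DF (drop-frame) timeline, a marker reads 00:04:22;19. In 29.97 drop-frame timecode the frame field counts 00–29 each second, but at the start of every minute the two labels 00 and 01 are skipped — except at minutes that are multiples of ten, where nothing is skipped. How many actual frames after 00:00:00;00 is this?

7871

Complete 10-minute blocks: 0, each 17982 frames → 0.
Remaining 4 whole minutes in the current block: 1800 + 3 × 1798 = 7194 frames.
Within the current minute: 22 × 30 + 19 − 2 = 677 (labels ;00/;01 skipped at this minute). Total = 0 + 7194 + 677 = 7871.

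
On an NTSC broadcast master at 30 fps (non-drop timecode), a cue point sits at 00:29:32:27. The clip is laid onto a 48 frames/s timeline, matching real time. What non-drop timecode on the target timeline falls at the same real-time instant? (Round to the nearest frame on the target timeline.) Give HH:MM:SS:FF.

00:29:32:43

Source frame index: (0×3600 + 29×60 + 32) × 30 + 27 = 53187.
Real time: 53187 / (30) = 17729/10 s.
Target frame: (17729/10) × (48) = 425496/5 ≈ 85099.200 → 85099.
At 48 labels/s: frame 85099 → 00:29:32:43.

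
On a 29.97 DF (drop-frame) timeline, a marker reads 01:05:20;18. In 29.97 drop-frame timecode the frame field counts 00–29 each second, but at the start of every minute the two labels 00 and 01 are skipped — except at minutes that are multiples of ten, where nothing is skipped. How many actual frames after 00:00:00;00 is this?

As if non-drop at 30 labels/s: (1 × 3600 + 5 × 60 + 20) × 30 + 18 = 117618.
Minute boundaries passed: 65; those not divisible by 10: 65 − 6 = 59; dropped labels = 2 × 59 = 118.
Actual frame index = 117618 − 118 = 117500.

117500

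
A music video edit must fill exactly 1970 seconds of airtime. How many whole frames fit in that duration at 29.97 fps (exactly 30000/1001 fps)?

59040 frames

Frames = 1970 × 30000/1001 = 59100000/1001 ≈ 59040.9590.
Complete frames: 59040.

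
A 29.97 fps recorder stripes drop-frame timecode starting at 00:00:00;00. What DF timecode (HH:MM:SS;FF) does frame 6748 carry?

00:03:45;04

Ten DF minutes hold 17982 frames, so frame 6748 lies in block 0 (frames 0–17981) with 6748 frames into that block.
The block's first minute is 1800 frames and the rest 1798 each; 6748 frames reaches minute 3, so 0 × 18 + 3 × 2 = 6 labels have been skipped so far.
Adding those back, label number 6748 + 6 = 6754 at 30 labels/s is 225 s + 4 f = 0 h 3 min 45 s frame 4, i.e. 00:03:45;04.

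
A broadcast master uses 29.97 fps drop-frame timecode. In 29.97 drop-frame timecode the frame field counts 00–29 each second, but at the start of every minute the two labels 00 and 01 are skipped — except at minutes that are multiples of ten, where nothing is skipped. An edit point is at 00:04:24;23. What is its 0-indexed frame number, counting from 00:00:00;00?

Complete 10-minute blocks: 0, each 17982 frames → 0.
Remaining 4 whole minutes in the current block: 1800 + 3 × 1798 = 7194 frames.
Within the current minute: 24 × 30 + 23 − 2 = 741 (labels ;00/;01 skipped at this minute). Total = 0 + 7194 + 741 = 7935.

7935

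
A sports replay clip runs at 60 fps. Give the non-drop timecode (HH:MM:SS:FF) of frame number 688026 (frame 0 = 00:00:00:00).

688026 ÷ 60 = 11467 full seconds, remainder 6 frames.
11467 s = 3 h 11 min 7 s.
Timecode: 03:11:07:06.

03:11:07:06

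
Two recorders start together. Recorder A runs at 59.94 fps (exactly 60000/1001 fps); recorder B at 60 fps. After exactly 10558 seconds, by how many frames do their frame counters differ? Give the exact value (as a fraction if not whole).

A emits 60000/1001 × 10558 = 633480000/1001 frames; B emits 60 × 10558 = 633480.
Difference = 633480/1001 frames (≈ 632.8472); B is ahead of A.

633480/1001 frames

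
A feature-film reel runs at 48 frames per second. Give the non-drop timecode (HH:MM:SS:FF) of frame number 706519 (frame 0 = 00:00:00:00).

706519 ÷ 48 = 14719 full seconds, remainder 7 frames.
14719 s = 4 h 5 min 19 s.
Timecode: 04:05:19:07.

04:05:19:07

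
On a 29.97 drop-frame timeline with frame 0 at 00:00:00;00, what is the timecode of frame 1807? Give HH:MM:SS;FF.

00:01:00;09

Each 10-minute DF block holds 10 × 60 × 30 − 9 × 2 = 17982 frames. 1807 ÷ 17982 → 0 full blocks, remainder 1807.
Within the partial block the first minute is 1800 frames and each further minute 1798, so 1 further minute boundary passed. Total skipped labels = 18 × 0 + 2 × 1 = 2.
Non-drop label index = 1807 + 2 = 1809; at 30 labels/s that is 00:01:00:09, i.e. DF 00:01:00;09.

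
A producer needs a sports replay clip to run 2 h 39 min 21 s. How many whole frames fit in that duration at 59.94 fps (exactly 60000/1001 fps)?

573086 frames

2 h 39 min 21 s = 9561 s.
Frames = 9561 × 60000/1001 = 573660000/1001 ≈ 573086.9131.
Complete frames: 573086.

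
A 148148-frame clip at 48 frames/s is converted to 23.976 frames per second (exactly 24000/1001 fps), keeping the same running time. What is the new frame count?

74000 frames

Target frames = source frames × (target rate / source rate) = 148148 × (24000/1001)/(48) = 148148 × 500/1001 = 74000.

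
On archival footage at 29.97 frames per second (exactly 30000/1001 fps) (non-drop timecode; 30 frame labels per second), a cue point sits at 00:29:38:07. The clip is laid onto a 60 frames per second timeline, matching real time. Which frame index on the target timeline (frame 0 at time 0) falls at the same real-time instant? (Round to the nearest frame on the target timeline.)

Source frame index: (0×3600 + 29×60 + 38) × 30 + 7 = 53347.
Real time: 53347 / (30000/1001) = 53400347/30000 s.
Target frame: (53400347/30000) × (60) = 53400347/500 ≈ 106800.694 → 106801.

frame 106801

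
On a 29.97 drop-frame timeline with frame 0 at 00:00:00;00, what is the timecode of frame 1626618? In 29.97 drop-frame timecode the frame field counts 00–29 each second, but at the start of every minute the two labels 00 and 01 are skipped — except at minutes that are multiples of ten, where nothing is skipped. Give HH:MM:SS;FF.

Ten DF minutes hold 17982 frames, so frame 1626618 lies in block 90 (frames 1618380–1636361) with 8238 frames into that block.
The block's first minute is 1800 frames and the rest 1798 each; 8238 frames reaches minute 4, so 90 × 18 + 4 × 2 = 1628 labels have been skipped so far.
Adding those back, label number 1626618 + 1628 = 1628246 at 30 labels/s is 54274 s + 26 f = 15 h 4 min 34 s frame 26, i.e. 15:04:34;26.

15:04:34;26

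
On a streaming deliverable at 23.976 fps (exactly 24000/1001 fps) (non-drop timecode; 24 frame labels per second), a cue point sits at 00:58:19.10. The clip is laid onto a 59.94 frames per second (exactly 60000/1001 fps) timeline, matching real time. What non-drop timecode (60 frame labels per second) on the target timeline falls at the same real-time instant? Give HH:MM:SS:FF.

00:58:19:25

Source frame index: (0×3600 + 58×60 + 19) × 24 + 10 = 83986.
Real time: 83986 / (24000/1001) = 42034993/12000 s.
Target frame: (42034993/12000) × (60000/1001) = 209965.
At 60 labels/s: frame 209965 → 00:58:19:25.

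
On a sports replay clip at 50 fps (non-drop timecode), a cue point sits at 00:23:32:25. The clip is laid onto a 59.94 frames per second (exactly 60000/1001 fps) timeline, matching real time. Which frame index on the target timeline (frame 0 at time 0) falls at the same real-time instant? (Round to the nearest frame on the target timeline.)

frame 84665

Source frame index: (0×3600 + 23×60 + 32) × 50 + 25 = 70625.
Real time: 70625 / (50) = 2825/2 s.
Target frame: (2825/2) × (60000/1001) = 84750000/1001 ≈ 84665.335 → 84665.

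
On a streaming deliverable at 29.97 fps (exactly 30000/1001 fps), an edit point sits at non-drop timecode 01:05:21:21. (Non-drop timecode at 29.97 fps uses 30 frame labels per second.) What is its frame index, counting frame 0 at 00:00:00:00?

Total seconds to the label: (1 × 3600 + 5 × 60 + 21) = 3921.
Frame index = 3921 × 30 + 21 = 117651.

117651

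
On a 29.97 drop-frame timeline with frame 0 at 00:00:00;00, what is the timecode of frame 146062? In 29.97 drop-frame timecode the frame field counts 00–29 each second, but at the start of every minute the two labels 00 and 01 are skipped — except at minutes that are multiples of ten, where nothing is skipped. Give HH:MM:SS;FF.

Each 10-minute DF block holds 10 × 60 × 30 − 9 × 2 = 17982 frames. 146062 ÷ 17982 → 8 full blocks, remainder 2206.
Within the partial block the first minute is 1800 frames and each further minute 1798, so 1 further minute boundary passed. Total skipped labels = 18 × 8 + 2 × 1 = 146.
Non-drop label index = 146062 + 146 = 146208; at 30 labels/s that is 01:21:13:18, i.e. DF 01:21:13;18.

01:21:13;18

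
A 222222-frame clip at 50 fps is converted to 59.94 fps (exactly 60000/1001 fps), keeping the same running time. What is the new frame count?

Target frames = source frames × (target rate / source rate) = 222222 × (60000/1001)/(50) = 222222 × 1200/1001 = 266400.

266400 frames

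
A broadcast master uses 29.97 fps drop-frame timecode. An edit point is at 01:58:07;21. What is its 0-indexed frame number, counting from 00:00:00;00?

Complete 10-minute blocks: 11, each 17982 frames → 197802.
Remaining 8 whole minutes in the current block: 1800 + 7 × 1798 = 14386 frames.
Within the current minute: 7 × 30 + 21 − 2 = 229 (labels ;00/;01 skipped at this minute). Total = 197802 + 14386 + 229 = 212417.

212417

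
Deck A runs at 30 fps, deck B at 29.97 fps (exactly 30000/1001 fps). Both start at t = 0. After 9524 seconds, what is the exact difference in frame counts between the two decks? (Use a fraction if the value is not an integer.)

285720/1001 frames

A emits 30 × 9524 = 285720 frames; B emits 30000/1001 × 9524 = 285720000/1001.
Difference = 285720/1001 frames (≈ 285.4346); B is behind A.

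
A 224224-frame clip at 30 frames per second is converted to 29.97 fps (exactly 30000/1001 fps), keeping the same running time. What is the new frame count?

Target frames = source frames × (target rate / source rate) = 224224 × (30000/1001)/(30) = 224224 × 1000/1001 = 224000.

224000 frames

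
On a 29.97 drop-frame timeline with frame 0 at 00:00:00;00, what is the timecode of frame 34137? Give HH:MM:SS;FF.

Each 10-minute DF block holds 10 × 60 × 30 − 9 × 2 = 17982 frames. 34137 ÷ 17982 → 1 full block, remainder 16155.
Within the partial block the first minute is 1800 frames and each further minute 1798, so 8 further minute boundaries passed. Total skipped labels = 18 × 1 + 2 × 8 = 34.
Non-drop label index = 34137 + 34 = 34171; at 30 labels/s that is 00:18:59:01, i.e. DF 00:18:59;01.

00:18:59;01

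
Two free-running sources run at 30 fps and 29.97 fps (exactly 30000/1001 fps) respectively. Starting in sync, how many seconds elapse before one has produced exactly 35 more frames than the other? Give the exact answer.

7007/6 seconds

The gap grows by |30000/1001 − 30| = 30/1001 frames per second.
Time for a 35-frame gap: 35 ÷ (30/1001) = 7007/6 s.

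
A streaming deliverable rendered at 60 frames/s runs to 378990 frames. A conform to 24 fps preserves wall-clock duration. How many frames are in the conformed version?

Target frames = source frames × (target rate / source rate) = 378990 × (24)/(60) = 378990 × 2/5 = 151596.

151596 frames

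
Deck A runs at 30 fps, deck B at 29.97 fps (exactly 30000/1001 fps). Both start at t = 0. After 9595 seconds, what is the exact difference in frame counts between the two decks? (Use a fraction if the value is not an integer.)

287850/1001 frames

A emits 30 × 9595 = 287850 frames; B emits 30000/1001 × 9595 = 287850000/1001.
Difference = 287850/1001 frames (≈ 287.5624); B is behind A.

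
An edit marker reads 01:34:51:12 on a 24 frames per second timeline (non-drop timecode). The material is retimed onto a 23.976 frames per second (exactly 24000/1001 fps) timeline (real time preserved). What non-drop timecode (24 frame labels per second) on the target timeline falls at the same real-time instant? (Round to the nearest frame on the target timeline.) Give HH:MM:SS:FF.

Source frame index: (1×3600 + 34×60 + 51) × 24 + 12 = 136596.
Real time: 136596 / (24) = 11383/2 s.
Target frame: (11383/2) × (24000/1001) = 136596000/1001 ≈ 136459.540 → 136460.
At 24 labels/s: frame 136460 → 01:34:45:20.

01:34:45:20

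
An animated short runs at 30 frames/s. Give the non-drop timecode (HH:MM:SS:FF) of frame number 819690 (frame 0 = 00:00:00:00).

07:35:23:00

819690 ÷ 30 = 27323 full seconds, remainder 0 frames.
27323 s = 7 h 35 min 23 s.
Timecode: 07:35:23:00.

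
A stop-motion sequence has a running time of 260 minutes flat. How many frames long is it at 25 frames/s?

260 min = 15600 s.
Frames = 15600 × 25 = 390000.

390000 frames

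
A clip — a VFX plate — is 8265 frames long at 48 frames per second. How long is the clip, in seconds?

Running time = 8265 / (48) = 172.1875 s.

172.1875 seconds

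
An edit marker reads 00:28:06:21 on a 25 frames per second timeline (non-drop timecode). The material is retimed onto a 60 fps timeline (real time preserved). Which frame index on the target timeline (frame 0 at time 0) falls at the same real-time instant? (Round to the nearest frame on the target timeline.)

Source frame index: (0×3600 + 28×60 + 6) × 25 + 21 = 42171.
Real time: 42171 / (25) = 42171/25 s.
Target frame: (42171/25) × (60) = 506052/5 ≈ 101210.400 → 101210.

frame 101210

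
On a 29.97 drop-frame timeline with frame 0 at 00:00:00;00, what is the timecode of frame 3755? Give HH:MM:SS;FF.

00:02:05;09

Each 10-minute DF block holds 10 × 60 × 30 − 9 × 2 = 17982 frames. 3755 ÷ 17982 → 0 full blocks, remainder 3755.
Within the partial block the first minute is 1800 frames and each further minute 1798, so 2 further minute boundaries passed. Total skipped labels = 18 × 0 + 2 × 2 = 4.
Non-drop label index = 3755 + 4 = 3759; at 30 labels/s that is 00:02:05:09, i.e. DF 00:02:05;09.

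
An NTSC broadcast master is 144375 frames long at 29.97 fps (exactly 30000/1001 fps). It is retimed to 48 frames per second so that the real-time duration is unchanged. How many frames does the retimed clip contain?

Target frames = source frames × (target rate / source rate) = 144375 × (48)/(30000/1001) = 144375 × 1001/625 = 231231.

231231 frames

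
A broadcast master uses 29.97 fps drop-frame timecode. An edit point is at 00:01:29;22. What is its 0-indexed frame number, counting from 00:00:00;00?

2690

As if non-drop at 30 labels/s: (0 × 3600 + 1 × 60 + 29) × 30 + 22 = 2692.
Minute boundaries passed: 1; those not divisible by 10: 1 − 0 = 1; dropped labels = 2 × 1 = 2.
Actual frame index = 2692 − 2 = 2690.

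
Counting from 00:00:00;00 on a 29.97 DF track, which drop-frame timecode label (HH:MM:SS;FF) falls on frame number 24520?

00:13:38;04

Ten DF minutes hold 17982 frames, so frame 24520 lies in block 1 (frames 17982–35963) with 6538 frames into that block.
The block's first minute is 1800 frames and the rest 1798 each; 6538 frames reaches minute 3, so 1 × 18 + 3 × 2 = 24 labels have been skipped so far.
Adding those back, label number 24520 + 24 = 24544 at 30 labels/s is 818 s + 4 f = 0 h 13 min 38 s frame 4, i.e. 00:13:38;04.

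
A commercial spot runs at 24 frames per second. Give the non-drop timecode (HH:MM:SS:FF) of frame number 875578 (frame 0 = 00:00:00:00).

10:08:02:10

875578 ÷ 24 = 36482 full seconds, remainder 10 frames.
36482 s = 10 h 8 min 2 s.
Timecode: 10:08:02:10.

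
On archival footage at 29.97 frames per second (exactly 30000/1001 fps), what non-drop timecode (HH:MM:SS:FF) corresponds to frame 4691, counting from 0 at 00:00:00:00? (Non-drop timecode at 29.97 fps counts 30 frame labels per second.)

00:02:36:11

4691 ÷ 30 = 156 full seconds, remainder 11 frames.
156 s = 0 h 2 min 36 s.
Timecode: 00:02:36:11.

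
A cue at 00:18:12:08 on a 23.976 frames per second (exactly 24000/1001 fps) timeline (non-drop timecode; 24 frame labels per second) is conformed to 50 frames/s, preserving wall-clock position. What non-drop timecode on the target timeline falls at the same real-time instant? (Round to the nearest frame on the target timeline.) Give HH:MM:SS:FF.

Source frame index: (0×3600 + 18×60 + 12) × 24 + 8 = 26216.
Real time: 26216 / (24000/1001) = 3280277/3000 s.
Target frame: (3280277/3000) × (50) = 3280277/60 ≈ 54671.283 → 54671.
At 50 labels/s: frame 54671 → 00:18:13:21.

00:18:13:21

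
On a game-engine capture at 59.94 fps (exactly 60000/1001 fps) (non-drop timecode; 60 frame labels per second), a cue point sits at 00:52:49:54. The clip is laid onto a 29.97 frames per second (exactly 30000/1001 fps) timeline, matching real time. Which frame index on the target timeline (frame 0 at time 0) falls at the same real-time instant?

frame 95097

Source frame index: (0×3600 + 52×60 + 49) × 60 + 54 = 190194.
Real time: 190194 / (60000/1001) = 31730699/10000 s.
Target frame: (31730699/10000) × (30000/1001) = 95097.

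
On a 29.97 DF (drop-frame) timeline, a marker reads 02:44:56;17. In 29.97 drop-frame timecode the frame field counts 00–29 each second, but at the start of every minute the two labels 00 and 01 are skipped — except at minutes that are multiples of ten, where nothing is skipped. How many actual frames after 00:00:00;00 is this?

296601

As if non-drop at 30 labels/s: (2 × 3600 + 44 × 60 + 56) × 30 + 17 = 296897.
Minute boundaries passed: 164; those not divisible by 10: 164 − 16 = 148; dropped labels = 2 × 148 = 296.
Actual frame index = 296897 − 296 = 296601.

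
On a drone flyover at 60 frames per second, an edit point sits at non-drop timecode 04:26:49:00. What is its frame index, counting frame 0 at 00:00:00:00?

960540

Total seconds to the label: (4 × 3600 + 26 × 60 + 49) = 16009.
Frame index = 16009 × 60 + 0 = 960540.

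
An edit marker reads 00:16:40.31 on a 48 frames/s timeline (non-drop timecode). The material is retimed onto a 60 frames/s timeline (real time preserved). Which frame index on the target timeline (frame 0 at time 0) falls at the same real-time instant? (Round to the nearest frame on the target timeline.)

Source frame index: (0×3600 + 16×60 + 40) × 48 + 31 = 48031.
Real time: 48031 / (48) = 48031/48 s.
Target frame: (48031/48) × (60) = 240155/4 ≈ 60038.750 → 60039.

frame 60039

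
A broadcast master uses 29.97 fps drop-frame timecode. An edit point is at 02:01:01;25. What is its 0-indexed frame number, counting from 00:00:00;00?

217637

Complete 10-minute blocks: 12, each 17982 frames → 215784.
Remaining 1 whole minute in the current block: 1800 + 0 × 1798 = 1800 frames.
Within the current minute: 1 × 30 + 25 − 2 = 53 (labels ;00/;01 skipped at this minute). Total = 215784 + 1800 + 53 = 217637.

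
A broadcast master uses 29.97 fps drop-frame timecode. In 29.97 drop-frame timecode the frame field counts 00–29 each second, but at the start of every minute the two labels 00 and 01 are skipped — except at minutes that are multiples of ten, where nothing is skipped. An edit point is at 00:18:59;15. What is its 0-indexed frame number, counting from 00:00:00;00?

34151

Complete 10-minute blocks: 1, each 17982 frames → 17982.
Remaining 8 whole minutes in the current block: 1800 + 7 × 1798 = 14386 frames.
Within the current minute: 59 × 30 + 15 − 2 = 1783 (labels ;00/;01 skipped at this minute). Total = 17982 + 14386 + 1783 = 34151.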